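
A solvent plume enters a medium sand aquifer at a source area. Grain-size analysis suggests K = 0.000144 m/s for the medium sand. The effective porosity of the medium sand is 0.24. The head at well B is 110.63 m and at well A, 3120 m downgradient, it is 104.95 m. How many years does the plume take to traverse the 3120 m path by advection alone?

90.5

Convert K: 0.000144 m/s × 86400 = 12.44 m/day.
Hydraulic gradient i = (110.63 − 104.95) / 3120 = 5.68 / 3120 = 0.001821.
Darcy flux q = K · i = 12.44 × 0.001821 = 0.02265 m/day.
Seepage velocity v = q / n_e = 0.02265 / 0.24 = 0.09438 m/day.
Travel time t = L / v = 3120 / 0.09438 = 33059 days = 90.51 years.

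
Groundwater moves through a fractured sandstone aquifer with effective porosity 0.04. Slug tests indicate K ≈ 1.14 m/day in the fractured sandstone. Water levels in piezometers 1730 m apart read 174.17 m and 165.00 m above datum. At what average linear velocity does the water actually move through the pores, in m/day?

Hydraulic gradient i = (174.17 − 165.00) / 1730 = 9.17 / 1730 = 0.005301.
Darcy flux q = K · i = 1.140 × 0.005301 = 0.006043 m/day.
Seepage velocity v = q / n_e = 0.006043 / 0.04 = 0.1511 m/day.

0.151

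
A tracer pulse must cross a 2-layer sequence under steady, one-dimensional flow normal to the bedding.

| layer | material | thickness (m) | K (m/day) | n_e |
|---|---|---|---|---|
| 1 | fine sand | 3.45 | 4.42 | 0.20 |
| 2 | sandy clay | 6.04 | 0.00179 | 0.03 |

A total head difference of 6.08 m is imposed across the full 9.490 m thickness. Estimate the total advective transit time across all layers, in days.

484

With flow normal to the layers, continuity requires the same specific discharge q through every layer.
Σ(b_i/K_i) = 3.45/4.42 + 6.04/0.00179 = 3375 d.
q = Δh / Σ(b_i/K_i) = 6.08 / 3375 = 0.001801 m/day.
In each layer the seepage velocity is v_i = q/n_i, so the layer transit time is t_i = b_i·n_i / q:
  layer 1 (fine sand): t_1 = 3.45 × 0.20 / 0.001801 = 383.0 d
  layer 2 (sandy clay): t_2 = 6.04 × 0.03 / 0.001801 = 100.6 d
Total t = Σ t_i = 483.6 days.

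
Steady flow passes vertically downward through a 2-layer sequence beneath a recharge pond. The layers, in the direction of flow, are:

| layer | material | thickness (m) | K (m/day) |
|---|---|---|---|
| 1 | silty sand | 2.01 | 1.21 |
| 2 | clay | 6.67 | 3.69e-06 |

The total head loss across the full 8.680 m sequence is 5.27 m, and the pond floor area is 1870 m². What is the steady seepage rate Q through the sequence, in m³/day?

Flow is perpendicular to layering, so the layers act in series and the equivalent K is the thickness-weighted harmonic mean.
Total thickness L = 2.01 + 6.67 = 8.680 m.
Σ(b_i/K_i) = 2.01/1.21 + 6.67/3.69e-06 = 1.808e+06 d.
K_eq = L / Σ(b_i/K_i) = 8.680 / 1.808e+06 = 4.802e-06 m/day.
Q = K_eq · A · (Δh/L) = 4.802e-06 × 1870 × (5.27/8.680) = 0.005452 m³/day.

0.00545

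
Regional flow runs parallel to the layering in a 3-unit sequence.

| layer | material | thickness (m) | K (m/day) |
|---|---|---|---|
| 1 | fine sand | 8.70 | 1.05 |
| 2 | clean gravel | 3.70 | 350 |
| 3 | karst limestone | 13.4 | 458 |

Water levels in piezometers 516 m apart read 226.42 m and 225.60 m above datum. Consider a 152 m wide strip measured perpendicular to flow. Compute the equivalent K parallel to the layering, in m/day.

288

Flow is parallel to layering, so each bed carries its own Darcy discharge and the transmissivities add.
Σ(K_i·b_i) = 1.05×8.70 + 350×3.70 + 458×13.4 = 7441 m²/day.
Total thickness b = 25.80 m, so K_eq = Σ(K_i·b_i)/b = 288.4 m/day.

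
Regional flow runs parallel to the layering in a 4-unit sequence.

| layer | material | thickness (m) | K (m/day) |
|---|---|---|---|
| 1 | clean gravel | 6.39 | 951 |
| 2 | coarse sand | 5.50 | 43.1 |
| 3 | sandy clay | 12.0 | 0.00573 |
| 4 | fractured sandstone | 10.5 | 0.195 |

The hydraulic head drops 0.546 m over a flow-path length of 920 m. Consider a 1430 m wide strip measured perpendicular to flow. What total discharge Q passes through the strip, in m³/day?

5360

Flow is parallel to layering, so each bed carries its own Darcy discharge and the transmissivities add.
Σ(K_i·b_i) = 951×6.39 + 43.1×5.50 + 0.00573×12.0 + 0.195×10.5 = 6316 m²/day.
Hydraulic gradient i = Δh / L = 0.546 / 920 = 0.0005935.
Q = Σ(K_i·b_i) · W · i = 6316 × 1430 × 0.0005935 = 5360 m³/day.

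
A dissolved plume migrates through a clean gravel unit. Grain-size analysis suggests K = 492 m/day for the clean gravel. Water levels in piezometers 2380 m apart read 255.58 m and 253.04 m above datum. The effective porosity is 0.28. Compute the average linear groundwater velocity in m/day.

1.88

Hydraulic gradient i = (255.58 − 253.04) / 2380 = 2.54 / 2380 = 0.001067.
Darcy flux q = K · i = 492.0 × 0.001067 = 0.5251 m/day.
Seepage velocity v = q / n_e = 0.5251 / 0.28 = 1.875 m/day.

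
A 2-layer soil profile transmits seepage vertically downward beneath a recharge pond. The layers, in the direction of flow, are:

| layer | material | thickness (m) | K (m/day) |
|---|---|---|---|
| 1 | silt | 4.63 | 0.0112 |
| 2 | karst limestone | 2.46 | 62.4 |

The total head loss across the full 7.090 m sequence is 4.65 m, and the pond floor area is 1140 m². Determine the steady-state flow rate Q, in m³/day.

12.8

Flow is perpendicular to layering, so the layers act in series and the equivalent K is the thickness-weighted harmonic mean.
Total thickness L = 4.63 + 2.46 = 7.090 m.
Σ(b_i/K_i) = 4.63/0.0112 + 2.46/62.4 = 413.4 d.
K_eq = L / Σ(b_i/K_i) = 7.090 / 413.4 = 0.01715 m/day.
Q = K_eq · A · (Δh/L) = 0.01715 × 1140 × (4.65/7.090) = 12.82 m³/day.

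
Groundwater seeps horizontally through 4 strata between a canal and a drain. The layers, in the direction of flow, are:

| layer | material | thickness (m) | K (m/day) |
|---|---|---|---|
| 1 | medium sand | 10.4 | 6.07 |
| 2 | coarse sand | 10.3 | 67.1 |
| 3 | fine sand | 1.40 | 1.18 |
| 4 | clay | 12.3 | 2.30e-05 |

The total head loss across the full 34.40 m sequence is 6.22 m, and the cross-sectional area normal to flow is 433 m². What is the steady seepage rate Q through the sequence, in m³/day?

Flow is perpendicular to layering, so the layers act in series and the equivalent K is the thickness-weighted harmonic mean.
Total thickness L = 10.4 + 10.3 + 1.40 + 12.3 = 34.40 m.
Σ(b_i/K_i) = 10.4/6.07 + 10.3/67.1 + 1.40/1.18 + 12.3/2.30e-05 = 5.348e+05 d.
K_eq = L / Σ(b_i/K_i) = 34.40 / 5.348e+05 = 6.432e-05 m/day.
Q = K_eq · A · (Δh/L) = 6.432e-05 × 433 × (6.22/34.40) = 0.005036 m³/day.

0.00504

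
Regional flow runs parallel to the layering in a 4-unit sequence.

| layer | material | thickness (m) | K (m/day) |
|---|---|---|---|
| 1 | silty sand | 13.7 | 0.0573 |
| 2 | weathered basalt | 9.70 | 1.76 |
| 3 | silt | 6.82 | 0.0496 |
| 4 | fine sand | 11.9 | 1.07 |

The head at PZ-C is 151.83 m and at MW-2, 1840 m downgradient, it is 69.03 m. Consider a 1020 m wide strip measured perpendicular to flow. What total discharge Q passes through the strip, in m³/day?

Flow is parallel to layering, so each bed carries its own Darcy discharge and the transmissivities add.
Σ(K_i·b_i) = 0.0573×13.7 + 1.76×9.70 + 0.0496×6.82 + 1.07×11.9 = 30.93 m²/day.
Hydraulic gradient i = (151.83 − 69.03) / 1840 = 82.8 / 1840 = 0.04500.
Q = Σ(K_i·b_i) · W · i = 30.93 × 1020 × 0.04500 = 1420 m³/day.

1420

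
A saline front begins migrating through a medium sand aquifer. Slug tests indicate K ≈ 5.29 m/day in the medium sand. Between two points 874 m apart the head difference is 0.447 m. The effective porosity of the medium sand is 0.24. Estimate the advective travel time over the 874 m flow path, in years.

212

Hydraulic gradient i = Δh / L = 0.447 / 874 = 0.0005114.
Darcy flux q = K · i = 5.290 × 0.0005114 = 0.002706 m/day.
Seepage velocity v = q / n_e = 0.002706 / 0.24 = 0.01127 m/day.
Travel time t = L / v = 874 / 0.01127 = 77530 days = 212.3 years.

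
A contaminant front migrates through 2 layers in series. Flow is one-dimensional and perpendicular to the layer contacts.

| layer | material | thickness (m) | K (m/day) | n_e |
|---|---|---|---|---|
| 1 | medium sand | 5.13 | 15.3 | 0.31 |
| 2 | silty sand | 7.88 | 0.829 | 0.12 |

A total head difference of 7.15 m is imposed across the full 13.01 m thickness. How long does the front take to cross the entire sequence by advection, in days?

With flow normal to the layers, continuity requires the same specific discharge q through every layer.
Σ(b_i/K_i) = 5.13/15.3 + 7.88/0.829 = 9.841 d.
q = Δh / Σ(b_i/K_i) = 7.15 / 9.841 = 0.7266 m/day.
In each layer the seepage velocity is v_i = q/n_i, so the layer transit time is t_i = b_i·n_i / q:
  layer 1 (medium sand): t_1 = 5.13 × 0.31 / 0.7266 = 2.189 d
  layer 2 (silty sand): t_2 = 7.88 × 0.12 / 0.7266 = 1.301 d
Total t = Σ t_i = 3.490 days.

3.49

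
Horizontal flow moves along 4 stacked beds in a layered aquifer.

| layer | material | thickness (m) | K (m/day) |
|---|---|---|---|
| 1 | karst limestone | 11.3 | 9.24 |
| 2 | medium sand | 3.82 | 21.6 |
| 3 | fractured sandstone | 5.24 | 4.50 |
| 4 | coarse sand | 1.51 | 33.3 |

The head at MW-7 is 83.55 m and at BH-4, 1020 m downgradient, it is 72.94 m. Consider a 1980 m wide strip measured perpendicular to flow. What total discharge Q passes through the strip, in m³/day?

5370

Flow is parallel to layering, so each bed carries its own Darcy discharge and the transmissivities add.
Σ(K_i·b_i) = 9.24×11.3 + 21.6×3.82 + 4.50×5.24 + 33.3×1.51 = 260.8 m²/day.
Hydraulic gradient i = (83.55 − 72.94) / 1020 = 10.61 / 1020 = 0.01040.
Q = Σ(K_i·b_i) · W · i = 260.8 × 1980 × 0.01040 = 5371 m³/day.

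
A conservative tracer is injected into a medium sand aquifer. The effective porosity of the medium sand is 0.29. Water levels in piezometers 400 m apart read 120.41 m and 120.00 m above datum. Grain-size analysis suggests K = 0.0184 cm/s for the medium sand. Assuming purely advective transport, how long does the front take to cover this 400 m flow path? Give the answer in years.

19.5

Convert K: 0.0184 cm/s × 864 = 15.90 m/day.
Hydraulic gradient i = (120.41 − 120.00) / 400 = 0.41 / 400 = 0.001025.
Darcy flux q = K · i = 15.90 × 0.001025 = 0.01630 m/day.
Seepage velocity v = q / n_e = 0.01630 / 0.29 = 0.05619 m/day.
Travel time t = L / v = 400 / 0.05619 = 7119 days = 19.49 years.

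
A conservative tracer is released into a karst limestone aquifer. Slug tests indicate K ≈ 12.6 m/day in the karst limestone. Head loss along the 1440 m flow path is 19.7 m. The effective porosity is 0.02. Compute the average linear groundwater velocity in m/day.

8.62

Hydraulic gradient i = Δh / L = 19.7 / 1440 = 0.01368.
Darcy flux q = K · i = 12.60 × 0.01368 = 0.1724 m/day.
Seepage velocity v = q / n_e = 0.1724 / 0.02 = 8.619 m/day.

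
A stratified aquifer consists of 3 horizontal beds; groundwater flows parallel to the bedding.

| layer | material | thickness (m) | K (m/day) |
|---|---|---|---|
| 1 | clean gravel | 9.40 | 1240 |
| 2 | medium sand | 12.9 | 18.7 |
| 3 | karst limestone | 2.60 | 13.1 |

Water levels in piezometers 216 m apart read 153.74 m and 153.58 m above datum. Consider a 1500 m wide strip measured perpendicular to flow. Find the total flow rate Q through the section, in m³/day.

13300

Flow is parallel to layering, so each bed carries its own Darcy discharge and the transmissivities add.
Σ(K_i·b_i) = 1240×9.40 + 18.7×12.9 + 13.1×2.60 = 11931 m²/day.
Hydraulic gradient i = (153.74 − 153.58) / 216 = 0.16 / 216 = 0.0007407.
Q = Σ(K_i·b_i) · W · i = 11931 × 1500 × 0.0007407 = 13257 m³/day.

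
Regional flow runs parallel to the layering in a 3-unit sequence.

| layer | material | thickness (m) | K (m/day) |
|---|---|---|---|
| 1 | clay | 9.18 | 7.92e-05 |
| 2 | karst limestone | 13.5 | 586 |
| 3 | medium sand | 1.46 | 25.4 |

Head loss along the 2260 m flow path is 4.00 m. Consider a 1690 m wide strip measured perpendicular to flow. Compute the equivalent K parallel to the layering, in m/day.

Flow is parallel to layering, so each bed carries its own Darcy discharge and the transmissivities add.
Σ(K_i·b_i) = 7.92e-05×9.18 + 586×13.5 + 25.4×1.46 = 7948 m²/day.
Total thickness b = 24.14 m, so K_eq = Σ(K_i·b_i)/b = 329.2 m/day.

329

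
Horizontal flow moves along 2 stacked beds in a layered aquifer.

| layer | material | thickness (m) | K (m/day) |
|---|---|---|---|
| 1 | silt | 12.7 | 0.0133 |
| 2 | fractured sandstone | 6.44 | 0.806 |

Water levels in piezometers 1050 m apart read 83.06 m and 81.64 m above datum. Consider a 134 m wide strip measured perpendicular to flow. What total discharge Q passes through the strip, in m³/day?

0.971

Flow is parallel to layering, so each bed carries its own Darcy discharge and the transmissivities add.
Σ(K_i·b_i) = 0.0133×12.7 + 0.806×6.44 = 5.360 m²/day.
Hydraulic gradient i = (83.06 − 81.64) / 1050 = 1.42 / 1050 = 0.001352.
Q = Σ(K_i·b_i) · W · i = 5.360 × 134 × 0.001352 = 0.9713 m³/day.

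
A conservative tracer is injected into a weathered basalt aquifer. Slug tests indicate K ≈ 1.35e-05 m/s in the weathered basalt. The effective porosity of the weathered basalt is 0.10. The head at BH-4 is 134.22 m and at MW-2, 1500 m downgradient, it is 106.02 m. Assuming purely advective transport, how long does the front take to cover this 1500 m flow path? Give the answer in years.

18.7

Convert K: 1.35e-05 m/s × 86400 = 1.166 m/day.
Hydraulic gradient i = (134.22 − 106.02) / 1500 = 28.2 / 1500 = 0.01880.
Darcy flux q = K · i = 1.166 × 0.01880 = 0.02193 m/day.
Seepage velocity v = q / n_e = 0.02193 / 0.10 = 0.2193 m/day.
Travel time t = L / v = 1500 / 0.2193 = 6840 days = 18.73 years.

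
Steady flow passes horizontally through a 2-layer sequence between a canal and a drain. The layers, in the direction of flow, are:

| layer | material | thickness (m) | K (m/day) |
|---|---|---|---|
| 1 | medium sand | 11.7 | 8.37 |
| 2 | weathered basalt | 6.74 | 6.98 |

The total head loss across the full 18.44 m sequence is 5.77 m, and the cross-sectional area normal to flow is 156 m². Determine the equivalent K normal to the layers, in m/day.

7.80

Flow is perpendicular to layering, so the layers act in series and the equivalent K is the thickness-weighted harmonic mean.
Total thickness L = 11.7 + 6.74 = 18.44 m.
Σ(b_i/K_i) = 11.7/8.37 + 6.74/6.98 = 2.363 d.
K_eq = L / Σ(b_i/K_i) = 18.44 / 2.363 = 7.802 m/day.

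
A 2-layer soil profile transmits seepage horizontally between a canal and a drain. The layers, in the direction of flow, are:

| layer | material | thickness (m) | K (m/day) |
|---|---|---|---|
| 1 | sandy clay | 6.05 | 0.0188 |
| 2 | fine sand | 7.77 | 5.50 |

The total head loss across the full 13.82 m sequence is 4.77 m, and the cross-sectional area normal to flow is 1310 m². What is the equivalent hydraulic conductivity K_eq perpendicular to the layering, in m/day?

0.0428

Flow is perpendicular to layering, so the layers act in series and the equivalent K is the thickness-weighted harmonic mean.
Total thickness L = 6.05 + 7.77 = 13.82 m.
Σ(b_i/K_i) = 6.05/0.0188 + 7.77/5.50 = 323.2 d.
K_eq = L / Σ(b_i/K_i) = 13.82 / 323.2 = 0.04276 m/day.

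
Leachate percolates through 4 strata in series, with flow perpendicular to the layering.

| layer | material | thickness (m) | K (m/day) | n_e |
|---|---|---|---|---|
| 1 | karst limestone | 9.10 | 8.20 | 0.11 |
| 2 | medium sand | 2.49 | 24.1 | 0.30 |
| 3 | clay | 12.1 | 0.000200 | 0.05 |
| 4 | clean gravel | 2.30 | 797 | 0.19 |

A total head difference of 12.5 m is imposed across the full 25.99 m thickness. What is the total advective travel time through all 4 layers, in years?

With flow normal to the layers, continuity requires the same specific discharge q through every layer.
Σ(b_i/K_i) = 9.10/8.20 + 2.49/24.1 + 12.1/0.000200 + 2.30/797 = 60501 d.
q = Δh / Σ(b_i/K_i) = 12.5 / 60501 = 0.0002066 m/day.
In each layer the seepage velocity is v_i = q/n_i, so the layer transit time is t_i = b_i·n_i / q:
  layer 1 (karst limestone): t_1 = 9.10 × 0.11 / 0.0002066 = 4845 d
  layer 2 (medium sand): t_2 = 2.49 × 0.30 / 0.0002066 = 3616 d
  layer 3 (clay): t_3 = 12.1 × 0.05 / 0.0002066 = 2928 d
  layer 4 (clean gravel): t_4 = 2.30 × 0.19 / 0.0002066 = 2115 d
Total t = Σ t_i = 13504 days = 36.97 years.

37.0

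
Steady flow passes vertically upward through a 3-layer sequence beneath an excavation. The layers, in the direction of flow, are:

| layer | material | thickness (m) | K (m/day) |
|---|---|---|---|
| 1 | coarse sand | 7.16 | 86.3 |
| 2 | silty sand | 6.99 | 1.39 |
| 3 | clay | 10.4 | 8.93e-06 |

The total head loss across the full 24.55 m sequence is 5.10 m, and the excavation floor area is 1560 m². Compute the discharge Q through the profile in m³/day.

0.00683

Flow is perpendicular to layering, so the layers act in series and the equivalent K is the thickness-weighted harmonic mean.
Total thickness L = 7.16 + 6.99 + 10.4 = 24.55 m.
Σ(b_i/K_i) = 7.16/86.3 + 6.99/1.39 + 10.4/8.93e-06 = 1.165e+06 d.
K_eq = L / Σ(b_i/K_i) = 24.55 / 1.165e+06 = 2.108e-05 m/day.
Q = K_eq · A · (Δh/L) = 2.108e-05 × 1560 × (5.10/24.55) = 0.006831 m³/day.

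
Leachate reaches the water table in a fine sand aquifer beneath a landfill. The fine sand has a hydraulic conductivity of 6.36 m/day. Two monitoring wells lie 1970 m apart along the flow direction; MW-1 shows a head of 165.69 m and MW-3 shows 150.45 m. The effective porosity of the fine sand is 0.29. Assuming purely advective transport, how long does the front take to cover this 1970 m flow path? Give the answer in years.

31.8

Hydraulic gradient i = (165.69 − 150.45) / 1970 = 15.24 / 1970 = 0.007736.
Darcy flux q = K · i = 6.360 × 0.007736 = 0.04920 m/day.
Seepage velocity v = q / n_e = 0.04920 / 0.29 = 0.1697 m/day.
Travel time t = L / v = 1970 / 0.1697 = 11612 days = 31.79 years.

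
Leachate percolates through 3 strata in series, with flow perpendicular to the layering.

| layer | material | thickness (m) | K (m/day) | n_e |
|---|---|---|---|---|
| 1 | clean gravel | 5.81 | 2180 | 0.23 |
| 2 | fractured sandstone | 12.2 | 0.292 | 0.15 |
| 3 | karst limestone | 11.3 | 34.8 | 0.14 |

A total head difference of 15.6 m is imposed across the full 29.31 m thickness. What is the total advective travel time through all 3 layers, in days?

12.8

With flow normal to the layers, continuity requires the same specific discharge q through every layer.
Σ(b_i/K_i) = 5.81/2180 + 12.2/0.292 + 11.3/34.8 = 42.11 d.
q = Δh / Σ(b_i/K_i) = 15.6 / 42.11 = 0.3705 m/day.
In each layer the seepage velocity is v_i = q/n_i, so the layer transit time is t_i = b_i·n_i / q:
  layer 1 (clean gravel): t_1 = 5.81 × 0.23 / 0.3705 = 3.607 d
  layer 2 (fractured sandstone): t_2 = 12.2 × 0.15 / 0.3705 = 4.940 d
  layer 3 (karst limestone): t_3 = 11.3 × 0.14 / 0.3705 = 4.270 d
Total t = Σ t_i = 12.82 days.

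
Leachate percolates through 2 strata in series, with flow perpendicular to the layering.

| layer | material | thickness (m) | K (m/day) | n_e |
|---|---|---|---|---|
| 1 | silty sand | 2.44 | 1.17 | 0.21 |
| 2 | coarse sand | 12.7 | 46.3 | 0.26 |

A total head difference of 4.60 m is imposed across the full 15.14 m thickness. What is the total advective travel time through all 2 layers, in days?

With flow normal to the layers, continuity requires the same specific discharge q through every layer.
Σ(b_i/K_i) = 2.44/1.17 + 12.7/46.3 = 2.360 d.
q = Δh / Σ(b_i/K_i) = 4.60 / 2.360 = 1.949 m/day.
In each layer the seepage velocity is v_i = q/n_i, so the layer transit time is t_i = b_i·n_i / q:
  layer 1 (silty sand): t_1 = 2.44 × 0.21 / 1.949 = 0.2629 d
  layer 2 (coarse sand): t_2 = 12.7 × 0.26 / 1.949 = 1.694 d
Total t = Σ t_i = 1.957 days.

1.96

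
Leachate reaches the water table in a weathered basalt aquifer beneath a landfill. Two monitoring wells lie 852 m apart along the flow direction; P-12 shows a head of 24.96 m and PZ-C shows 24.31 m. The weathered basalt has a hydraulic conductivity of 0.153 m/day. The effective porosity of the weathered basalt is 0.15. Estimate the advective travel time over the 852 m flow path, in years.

Hydraulic gradient i = (24.96 − 24.31) / 852 = 0.65 / 852 = 0.0007629.
Darcy flux q = K · i = 0.1530 × 0.0007629 = 0.0001167 m/day.
Seepage velocity v = q / n_e = 0.0001167 / 0.15 = 0.0007782 m/day.
Travel time t = L / v = 852 / 0.0007782 = 1.095e+06 days = 2998 years.

3000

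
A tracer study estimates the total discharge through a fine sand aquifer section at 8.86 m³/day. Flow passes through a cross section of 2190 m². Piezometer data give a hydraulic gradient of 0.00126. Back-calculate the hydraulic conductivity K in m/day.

Hydraulic gradient i = 0.00126.
From Q = K·A·i, K = Q / (A·i) = 8.86 / (2190 × 0.001260) = 3.211 m/day.

3.21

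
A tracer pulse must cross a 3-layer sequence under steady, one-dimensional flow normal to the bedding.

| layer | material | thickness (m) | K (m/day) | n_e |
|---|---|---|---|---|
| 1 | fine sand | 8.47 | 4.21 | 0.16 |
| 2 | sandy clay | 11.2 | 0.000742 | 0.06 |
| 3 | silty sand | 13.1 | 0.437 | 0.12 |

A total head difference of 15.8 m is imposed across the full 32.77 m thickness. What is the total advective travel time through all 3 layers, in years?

9.43

With flow normal to the layers, continuity requires the same specific discharge q through every layer.
Σ(b_i/K_i) = 8.47/4.21 + 11.2/0.000742 + 13.1/0.437 = 15126 d.
q = Δh / Σ(b_i/K_i) = 15.8 / 15126 = 0.001045 m/day.
In each layer the seepage velocity is v_i = q/n_i, so the layer transit time is t_i = b_i·n_i / q:
  layer 1 (fine sand): t_1 = 8.47 × 0.16 / 0.001045 = 1297 d
  layer 2 (sandy clay): t_2 = 11.2 × 0.06 / 0.001045 = 643.3 d
  layer 3 (silty sand): t_3 = 13.1 × 0.12 / 0.001045 = 1505 d
Total t = Σ t_i = 3446 days = 9.434 years.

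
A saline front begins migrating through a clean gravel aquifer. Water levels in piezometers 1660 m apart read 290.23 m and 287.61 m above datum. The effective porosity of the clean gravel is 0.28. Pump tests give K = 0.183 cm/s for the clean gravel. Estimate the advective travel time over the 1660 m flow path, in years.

5.10

Convert K: 0.183 cm/s × 864 = 158.1 m/day.
Hydraulic gradient i = (290.23 − 287.61) / 1660 = 2.62 / 1660 = 0.001578.
Darcy flux q = K · i = 158.1 × 0.001578 = 0.2496 m/day.
Seepage velocity v = q / n_e = 0.2496 / 0.28 = 0.8913 m/day.
Travel time t = L / v = 1660 / 0.8913 = 1863 days = 5.099 years.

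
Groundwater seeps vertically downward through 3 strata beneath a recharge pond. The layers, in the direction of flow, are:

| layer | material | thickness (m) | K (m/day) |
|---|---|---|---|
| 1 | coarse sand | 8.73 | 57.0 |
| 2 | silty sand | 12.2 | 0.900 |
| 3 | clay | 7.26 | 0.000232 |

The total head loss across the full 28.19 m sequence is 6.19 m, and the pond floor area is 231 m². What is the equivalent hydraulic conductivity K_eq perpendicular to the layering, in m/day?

0.000900

Flow is perpendicular to layering, so the layers act in series and the equivalent K is the thickness-weighted harmonic mean.
Total thickness L = 8.73 + 12.2 + 7.26 = 28.19 m.
Σ(b_i/K_i) = 8.73/57.0 + 12.2/0.900 + 7.26/0.000232 = 31307 d.
K_eq = L / Σ(b_i/K_i) = 28.19 / 31307 = 0.0009004 m/day.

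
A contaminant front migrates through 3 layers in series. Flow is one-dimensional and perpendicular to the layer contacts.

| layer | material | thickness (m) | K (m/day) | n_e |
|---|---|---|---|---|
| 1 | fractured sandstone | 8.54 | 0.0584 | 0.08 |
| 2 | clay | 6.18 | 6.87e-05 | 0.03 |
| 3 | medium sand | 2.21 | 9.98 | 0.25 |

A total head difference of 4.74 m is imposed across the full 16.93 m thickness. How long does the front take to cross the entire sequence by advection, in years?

74.0

With flow normal to the layers, continuity requires the same specific discharge q through every layer.
Σ(b_i/K_i) = 8.54/0.0584 + 6.18/6.87e-05 + 2.21/9.98 = 90103 d.
q = Δh / Σ(b_i/K_i) = 4.74 / 90103 = 5.261e-05 m/day.
In each layer the seepage velocity is v_i = q/n_i, so the layer transit time is t_i = b_i·n_i / q:
  layer 1 (fractured sandstone): t_1 = 8.54 × 0.08 / 5.261e-05 = 12987 d
  layer 2 (clay): t_2 = 6.18 × 0.03 / 5.261e-05 = 3524 d
  layer 3 (medium sand): t_3 = 2.21 × 0.25 / 5.261e-05 = 10502 d
Total t = Σ t_i = 27014 days = 73.96 years.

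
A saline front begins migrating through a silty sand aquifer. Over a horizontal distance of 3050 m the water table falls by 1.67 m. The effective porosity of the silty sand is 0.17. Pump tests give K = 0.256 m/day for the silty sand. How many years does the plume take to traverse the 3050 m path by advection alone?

10100

Hydraulic gradient i = Δh / L = 1.67 / 3050 = 0.0005475.
Darcy flux q = K · i = 0.2560 × 0.0005475 = 0.0001402 m/day.
Seepage velocity v = q / n_e = 0.0001402 / 0.17 = 0.0008245 m/day.
Travel time t = L / v = 3050 / 0.0008245 = 3.699e+06 days = 10127 years.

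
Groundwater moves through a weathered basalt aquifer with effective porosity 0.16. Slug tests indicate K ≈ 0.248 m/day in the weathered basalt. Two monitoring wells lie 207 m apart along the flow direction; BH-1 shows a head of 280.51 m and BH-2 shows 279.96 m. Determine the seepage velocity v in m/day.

0.00412

Hydraulic gradient i = (280.51 − 279.96) / 207 = 0.55 / 207 = 0.002657.
Darcy flux q = K · i = 0.2480 × 0.002657 = 0.0006589 m/day.
Seepage velocity v = q / n_e = 0.0006589 / 0.16 = 0.004118 m/day.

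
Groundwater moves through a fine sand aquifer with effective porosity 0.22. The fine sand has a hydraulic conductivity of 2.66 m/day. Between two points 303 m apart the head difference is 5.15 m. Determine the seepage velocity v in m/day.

Hydraulic gradient i = Δh / L = 5.15 / 303 = 0.01700.
Darcy flux q = K · i = 2.660 × 0.01700 = 0.04521 m/day.
Seepage velocity v = q / n_e = 0.04521 / 0.22 = 0.2055 m/day.

0.206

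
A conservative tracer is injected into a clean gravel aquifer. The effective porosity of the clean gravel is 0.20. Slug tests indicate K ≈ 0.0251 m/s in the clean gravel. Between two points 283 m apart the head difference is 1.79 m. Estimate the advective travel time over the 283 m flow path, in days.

Convert K: 0.0251 m/s × 86400 = 2169 m/day.
Hydraulic gradient i = Δh / L = 1.79 / 283 = 0.006325.
Darcy flux q = K · i = 2169 × 0.006325 = 13.72 m/day.
Seepage velocity v = q / n_e = 13.72 / 0.20 = 68.58 m/day.
Travel time t = L / v = 283 / 68.58 = 4.126 days.

4.13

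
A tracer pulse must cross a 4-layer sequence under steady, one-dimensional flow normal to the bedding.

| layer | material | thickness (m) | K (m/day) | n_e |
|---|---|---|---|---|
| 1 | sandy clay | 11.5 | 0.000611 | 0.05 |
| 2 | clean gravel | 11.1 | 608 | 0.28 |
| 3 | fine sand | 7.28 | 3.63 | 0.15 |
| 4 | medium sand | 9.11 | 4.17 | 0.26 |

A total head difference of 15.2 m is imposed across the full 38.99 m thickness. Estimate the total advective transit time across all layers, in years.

With flow normal to the layers, continuity requires the same specific discharge q through every layer.
Σ(b_i/K_i) = 11.5/0.000611 + 11.1/608 + 7.28/3.63 + 9.11/4.17 = 18826 d.
q = Δh / Σ(b_i/K_i) = 15.2 / 18826 = 0.0008074 m/day.
In each layer the seepage velocity is v_i = q/n_i, so the layer transit time is t_i = b_i·n_i / q:
  layer 1 (sandy clay): t_1 = 11.5 × 0.05 / 0.0008074 = 712.2 d
  layer 2 (clean gravel): t_2 = 11.1 × 0.28 / 0.0008074 = 3849 d
  layer 3 (fine sand): t_3 = 7.28 × 0.15 / 0.0008074 = 1352 d
  layer 4 (medium sand): t_4 = 9.11 × 0.26 / 0.0008074 = 2934 d
Total t = Σ t_i = 8848 days = 24.22 years.

24.2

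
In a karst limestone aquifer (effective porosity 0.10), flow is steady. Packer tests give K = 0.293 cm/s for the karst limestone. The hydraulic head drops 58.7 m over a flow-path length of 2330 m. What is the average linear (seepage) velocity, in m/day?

63.8

Convert K: 0.293 cm/s × 864 = 253.2 m/day.
Hydraulic gradient i = Δh / L = 58.7 / 2330 = 0.02519.
Darcy flux q = K · i = 253.2 × 0.02519 = 6.378 m/day.
Seepage velocity v = q / n_e = 6.378 / 0.10 = 63.78 m/day.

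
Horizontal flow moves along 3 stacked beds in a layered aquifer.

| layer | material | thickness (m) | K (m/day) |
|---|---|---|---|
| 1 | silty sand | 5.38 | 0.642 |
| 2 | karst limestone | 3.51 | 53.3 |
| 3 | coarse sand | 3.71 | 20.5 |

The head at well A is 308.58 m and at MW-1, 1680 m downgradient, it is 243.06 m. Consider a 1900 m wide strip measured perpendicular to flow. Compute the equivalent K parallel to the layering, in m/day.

21.2

Flow is parallel to layering, so each bed carries its own Darcy discharge and the transmissivities add.
Σ(K_i·b_i) = 0.642×5.38 + 53.3×3.51 + 20.5×3.71 = 266.6 m²/day.
Total thickness b = 12.60 m, so K_eq = Σ(K_i·b_i)/b = 21.16 m/day.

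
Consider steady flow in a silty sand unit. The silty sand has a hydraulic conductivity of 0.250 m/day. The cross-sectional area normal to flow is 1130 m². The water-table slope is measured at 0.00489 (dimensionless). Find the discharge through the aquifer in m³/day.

Hydraulic gradient i = 0.00489.
Darcy's law: Q = K · A · i = 0.2500 × 1130 × 0.004890 = 1.381 m³/day.

1.38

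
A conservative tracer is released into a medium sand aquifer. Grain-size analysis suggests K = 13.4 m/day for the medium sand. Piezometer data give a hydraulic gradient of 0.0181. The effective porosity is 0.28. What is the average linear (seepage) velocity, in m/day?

0.866

Hydraulic gradient i = 0.0181.
Darcy flux q = K · i = 13.40 × 0.01810 = 0.2425 m/day.
Seepage velocity v = q / n_e = 0.2425 / 0.28 = 0.8662 m/day.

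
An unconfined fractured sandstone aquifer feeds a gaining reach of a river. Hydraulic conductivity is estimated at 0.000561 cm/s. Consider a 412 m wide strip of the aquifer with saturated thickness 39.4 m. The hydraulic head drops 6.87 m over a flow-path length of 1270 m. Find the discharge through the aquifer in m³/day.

42.6

Convert K: 0.000561 cm/s × 864 = 0.4847 m/day.
Cross-sectional area A = 412 × 39.4 = 16233 m².
Hydraulic gradient i = Δh / L = 6.87 / 1270 = 0.005409.
Darcy's law: Q = K · A · i = 0.4847 × 16233 × 0.005409 = 42.56 m³/day.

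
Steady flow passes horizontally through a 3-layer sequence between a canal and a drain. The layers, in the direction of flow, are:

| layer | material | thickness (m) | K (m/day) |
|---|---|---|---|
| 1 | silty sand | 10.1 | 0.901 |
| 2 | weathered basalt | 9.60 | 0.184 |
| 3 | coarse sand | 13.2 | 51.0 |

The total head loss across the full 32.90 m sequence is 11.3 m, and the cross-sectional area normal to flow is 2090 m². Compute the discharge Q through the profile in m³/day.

371

Flow is perpendicular to layering, so the layers act in series and the equivalent K is the thickness-weighted harmonic mean.
Total thickness L = 10.1 + 9.60 + 13.2 = 32.90 m.
Σ(b_i/K_i) = 10.1/0.901 + 9.60/0.184 + 13.2/51.0 = 63.64 d.
K_eq = L / Σ(b_i/K_i) = 32.90 / 63.64 = 0.5170 m/day.
Q = K_eq · A · (Δh/L) = 0.5170 × 2090 × (11.3/32.90) = 371.1 m³/day.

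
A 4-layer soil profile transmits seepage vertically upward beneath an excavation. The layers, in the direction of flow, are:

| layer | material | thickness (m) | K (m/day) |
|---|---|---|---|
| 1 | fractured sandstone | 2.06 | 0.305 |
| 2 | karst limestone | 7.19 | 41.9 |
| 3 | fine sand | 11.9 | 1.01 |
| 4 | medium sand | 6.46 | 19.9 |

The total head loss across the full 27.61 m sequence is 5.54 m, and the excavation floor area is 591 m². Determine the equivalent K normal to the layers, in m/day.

1.45

Flow is perpendicular to layering, so the layers act in series and the equivalent K is the thickness-weighted harmonic mean.
Total thickness L = 2.06 + 7.19 + 11.9 + 6.46 = 27.61 m.
Σ(b_i/K_i) = 2.06/0.305 + 7.19/41.9 + 11.9/1.01 + 6.46/19.9 = 19.03 d.
K_eq = L / Σ(b_i/K_i) = 27.61 / 19.03 = 1.451 m/day.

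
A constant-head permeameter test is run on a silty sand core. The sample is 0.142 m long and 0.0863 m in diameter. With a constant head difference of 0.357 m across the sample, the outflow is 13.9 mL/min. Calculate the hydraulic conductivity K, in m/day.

1.36

Cross-sectional area A = π·(d/2)² = π × (0.0863/2)² = 0.005849 m².
Convert discharge: 13.9 mL/min = 2.317e-07 m³/s.
Darcy's law rearranged: K = Q·L / (A·Δh) = 2.317e-07 × 0.142 / (0.005849 × 0.357) = 1.575e-05 m/s = 1.361 m/day.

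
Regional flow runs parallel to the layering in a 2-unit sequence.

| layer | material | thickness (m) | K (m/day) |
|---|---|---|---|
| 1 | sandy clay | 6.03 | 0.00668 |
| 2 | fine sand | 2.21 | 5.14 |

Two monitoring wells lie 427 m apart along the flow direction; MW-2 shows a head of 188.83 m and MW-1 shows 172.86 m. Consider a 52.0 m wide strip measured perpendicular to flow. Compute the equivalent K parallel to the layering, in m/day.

Flow is parallel to layering, so each bed carries its own Darcy discharge and the transmissivities add.
Σ(K_i·b_i) = 0.00668×6.03 + 5.14×2.21 = 11.40 m²/day.
Total thickness b = 8.240 m, so K_eq = Σ(K_i·b_i)/b = 1.383 m/day.

1.38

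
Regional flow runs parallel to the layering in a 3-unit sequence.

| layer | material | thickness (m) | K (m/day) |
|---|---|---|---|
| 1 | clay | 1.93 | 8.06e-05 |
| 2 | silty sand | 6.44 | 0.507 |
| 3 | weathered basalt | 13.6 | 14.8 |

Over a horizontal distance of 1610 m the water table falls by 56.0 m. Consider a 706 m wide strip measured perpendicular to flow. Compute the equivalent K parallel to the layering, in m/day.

9.31

Flow is parallel to layering, so each bed carries its own Darcy discharge and the transmissivities add.
Σ(K_i·b_i) = 8.06e-05×1.93 + 0.507×6.44 + 14.8×13.6 = 204.5 m²/day.
Total thickness b = 21.97 m, so K_eq = Σ(K_i·b_i)/b = 9.310 m/day.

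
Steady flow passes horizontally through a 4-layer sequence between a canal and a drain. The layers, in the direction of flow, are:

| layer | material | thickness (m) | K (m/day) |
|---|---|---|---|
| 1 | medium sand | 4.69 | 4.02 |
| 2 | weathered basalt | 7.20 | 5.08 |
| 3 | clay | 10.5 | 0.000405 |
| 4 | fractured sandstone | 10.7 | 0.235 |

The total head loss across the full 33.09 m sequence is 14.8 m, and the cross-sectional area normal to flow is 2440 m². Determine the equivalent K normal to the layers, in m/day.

Flow is perpendicular to layering, so the layers act in series and the equivalent K is the thickness-weighted harmonic mean.
Total thickness L = 4.69 + 7.20 + 10.5 + 10.7 = 33.09 m.
Σ(b_i/K_i) = 4.69/4.02 + 7.20/5.08 + 10.5/0.000405 + 10.7/0.235 = 25974 d.
K_eq = L / Σ(b_i/K_i) = 33.09 / 25974 = 0.001274 m/day.

0.00127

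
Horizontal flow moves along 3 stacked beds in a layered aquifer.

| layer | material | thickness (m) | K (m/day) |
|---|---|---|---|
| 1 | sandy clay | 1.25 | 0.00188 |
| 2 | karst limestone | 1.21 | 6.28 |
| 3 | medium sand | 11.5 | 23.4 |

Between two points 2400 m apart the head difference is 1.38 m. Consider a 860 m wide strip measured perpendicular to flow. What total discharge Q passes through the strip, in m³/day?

137

Flow is parallel to layering, so each bed carries its own Darcy discharge and the transmissivities add.
Σ(K_i·b_i) = 0.00188×1.25 + 6.28×1.21 + 23.4×11.5 = 276.7 m²/day.
Hydraulic gradient i = Δh / L = 1.38 / 2400 = 0.0005750.
Q = Σ(K_i·b_i) · W · i = 276.7 × 860 × 0.0005750 = 136.8 m³/day.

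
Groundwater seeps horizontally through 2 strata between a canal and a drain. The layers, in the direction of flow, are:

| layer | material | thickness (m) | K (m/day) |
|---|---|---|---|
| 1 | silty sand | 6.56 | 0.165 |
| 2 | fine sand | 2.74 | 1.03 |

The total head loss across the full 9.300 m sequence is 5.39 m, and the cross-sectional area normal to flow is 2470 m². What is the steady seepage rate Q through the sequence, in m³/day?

Flow is perpendicular to layering, so the layers act in series and the equivalent K is the thickness-weighted harmonic mean.
Total thickness L = 6.56 + 2.74 = 9.300 m.
Σ(b_i/K_i) = 6.56/0.165 + 2.74/1.03 = 42.42 d.
K_eq = L / Σ(b_i/K_i) = 9.300 / 42.42 = 0.2192 m/day.
Q = K_eq · A · (Δh/L) = 0.2192 × 2470 × (5.39/9.300) = 313.9 m³/day.

314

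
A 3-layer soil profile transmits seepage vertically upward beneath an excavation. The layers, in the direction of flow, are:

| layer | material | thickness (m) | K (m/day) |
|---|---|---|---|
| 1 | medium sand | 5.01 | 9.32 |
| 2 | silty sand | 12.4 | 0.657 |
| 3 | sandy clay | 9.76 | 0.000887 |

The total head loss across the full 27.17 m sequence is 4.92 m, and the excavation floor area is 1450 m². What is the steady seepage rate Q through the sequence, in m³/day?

Flow is perpendicular to layering, so the layers act in series and the equivalent K is the thickness-weighted harmonic mean.
Total thickness L = 5.01 + 12.4 + 9.76 = 27.17 m.
Σ(b_i/K_i) = 5.01/9.32 + 12.4/0.657 + 9.76/0.000887 = 11023 d.
K_eq = L / Σ(b_i/K_i) = 27.17 / 11023 = 0.002465 m/day.
Q = K_eq · A · (Δh/L) = 0.002465 × 1450 × (4.92/27.17) = 0.6472 m³/day.

0.647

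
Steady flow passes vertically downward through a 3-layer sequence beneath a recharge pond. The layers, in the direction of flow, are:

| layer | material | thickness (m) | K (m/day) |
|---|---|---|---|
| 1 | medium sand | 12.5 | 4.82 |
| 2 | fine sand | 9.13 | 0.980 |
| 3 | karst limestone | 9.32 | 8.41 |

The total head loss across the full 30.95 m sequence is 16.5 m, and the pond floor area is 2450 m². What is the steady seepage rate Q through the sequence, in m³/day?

Flow is perpendicular to layering, so the layers act in series and the equivalent K is the thickness-weighted harmonic mean.
Total thickness L = 12.5 + 9.13 + 9.32 = 30.95 m.
Σ(b_i/K_i) = 12.5/4.82 + 9.13/0.980 + 9.32/8.41 = 13.02 d.
K_eq = L / Σ(b_i/K_i) = 30.95 / 13.02 = 2.377 m/day.
Q = K_eq · A · (Δh/L) = 2.377 × 2450 × (16.5/30.95) = 3105 m³/day.

3110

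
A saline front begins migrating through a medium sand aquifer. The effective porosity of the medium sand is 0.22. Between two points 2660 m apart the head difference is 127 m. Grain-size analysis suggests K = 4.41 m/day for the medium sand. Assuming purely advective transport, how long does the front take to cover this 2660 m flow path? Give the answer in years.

7.61

Hydraulic gradient i = Δh / L = 127 / 2660 = 0.04774.
Darcy flux q = K · i = 4.410 × 0.04774 = 0.2106 m/day.
Seepage velocity v = q / n_e = 0.2106 / 0.22 = 0.9571 m/day.
Travel time t = L / v = 2660 / 0.9571 = 2779 days = 7.609 years.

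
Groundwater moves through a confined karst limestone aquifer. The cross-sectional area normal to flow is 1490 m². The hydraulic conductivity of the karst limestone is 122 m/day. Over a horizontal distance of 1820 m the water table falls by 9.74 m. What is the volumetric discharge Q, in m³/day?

973

Hydraulic gradient i = Δh / L = 9.74 / 1820 = 0.005352.
Darcy's law: Q = K · A · i = 122.0 × 1490 × 0.005352 = 972.8 m³/day.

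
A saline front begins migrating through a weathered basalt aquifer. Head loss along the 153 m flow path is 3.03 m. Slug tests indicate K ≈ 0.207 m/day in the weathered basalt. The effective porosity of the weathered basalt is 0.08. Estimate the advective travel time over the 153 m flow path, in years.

8.17

Hydraulic gradient i = Δh / L = 3.03 / 153 = 0.01980.
Darcy flux q = K · i = 0.2070 × 0.01980 = 0.004099 m/day.
Seepage velocity v = q / n_e = 0.004099 / 0.08 = 0.05124 m/day.
Travel time t = L / v = 153 / 0.05124 = 2986 days = 8.175 years.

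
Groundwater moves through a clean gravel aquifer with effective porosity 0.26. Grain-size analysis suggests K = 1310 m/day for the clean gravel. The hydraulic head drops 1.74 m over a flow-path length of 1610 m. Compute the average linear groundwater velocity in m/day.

Hydraulic gradient i = Δh / L = 1.74 / 1610 = 0.001081.
Darcy flux q = K · i = 1310 × 0.001081 = 1.416 m/day.
Seepage velocity v = q / n_e = 1.416 / 0.26 = 5.445 m/day.

5.45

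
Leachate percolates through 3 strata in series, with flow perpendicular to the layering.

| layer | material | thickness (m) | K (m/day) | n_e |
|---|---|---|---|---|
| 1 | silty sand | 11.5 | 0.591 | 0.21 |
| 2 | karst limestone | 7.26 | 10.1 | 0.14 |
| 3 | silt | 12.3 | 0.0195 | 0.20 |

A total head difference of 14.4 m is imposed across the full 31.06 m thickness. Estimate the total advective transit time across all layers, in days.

With flow normal to the layers, continuity requires the same specific discharge q through every layer.
Σ(b_i/K_i) = 11.5/0.591 + 7.26/10.1 + 12.3/0.0195 = 650.9 d.
q = Δh / Σ(b_i/K_i) = 14.4 / 650.9 = 0.02212 m/day.
In each layer the seepage velocity is v_i = q/n_i, so the layer transit time is t_i = b_i·n_i / q:
  layer 1 (silty sand): t_1 = 11.5 × 0.21 / 0.02212 = 109.2 d
  layer 2 (karst limestone): t_2 = 7.26 × 0.14 / 0.02212 = 45.95 d
  layer 3 (silt): t_3 = 12.3 × 0.20 / 0.02212 = 111.2 d
Total t = Σ t_i = 266.3 days.

266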